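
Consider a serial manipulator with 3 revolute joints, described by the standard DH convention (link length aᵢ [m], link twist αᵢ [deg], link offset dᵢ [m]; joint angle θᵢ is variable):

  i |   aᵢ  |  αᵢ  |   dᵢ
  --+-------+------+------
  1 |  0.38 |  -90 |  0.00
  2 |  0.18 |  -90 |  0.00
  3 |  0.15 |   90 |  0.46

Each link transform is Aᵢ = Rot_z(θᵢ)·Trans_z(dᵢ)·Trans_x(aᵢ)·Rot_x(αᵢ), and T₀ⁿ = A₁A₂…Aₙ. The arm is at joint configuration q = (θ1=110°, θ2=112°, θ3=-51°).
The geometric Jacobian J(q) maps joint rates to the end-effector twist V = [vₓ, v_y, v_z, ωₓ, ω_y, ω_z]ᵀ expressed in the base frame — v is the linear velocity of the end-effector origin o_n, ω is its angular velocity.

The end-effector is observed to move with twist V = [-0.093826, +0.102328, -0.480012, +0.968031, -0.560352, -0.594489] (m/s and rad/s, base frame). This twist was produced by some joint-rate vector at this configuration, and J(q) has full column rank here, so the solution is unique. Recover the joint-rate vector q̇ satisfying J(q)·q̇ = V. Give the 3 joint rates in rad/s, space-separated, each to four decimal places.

o_n = [-0.0585, -0.1802, -0.0821]
J₁: ẑ×o_n = [0.1802, -0.0585, 0.0000], ω = ẑ
J2: z=[-0.9397, -0.3420, 0.0000] o=[-0.1300, 0.3571, 0.0000] → [0.0281, -0.0771, 0.5293, -0.9397, -0.3420, 0.0000]
J3: z=[0.3171, -0.8713, 0.3746] o=[-0.1069, 0.2937, -0.1669] → [0.1036, -0.0087, -0.1081, 0.3171, -0.8713, 0.3746]
q̇ = J⁺·V = [-0.9410, -0.7180, 0.9250]

-0.9410 -0.7180 0.9250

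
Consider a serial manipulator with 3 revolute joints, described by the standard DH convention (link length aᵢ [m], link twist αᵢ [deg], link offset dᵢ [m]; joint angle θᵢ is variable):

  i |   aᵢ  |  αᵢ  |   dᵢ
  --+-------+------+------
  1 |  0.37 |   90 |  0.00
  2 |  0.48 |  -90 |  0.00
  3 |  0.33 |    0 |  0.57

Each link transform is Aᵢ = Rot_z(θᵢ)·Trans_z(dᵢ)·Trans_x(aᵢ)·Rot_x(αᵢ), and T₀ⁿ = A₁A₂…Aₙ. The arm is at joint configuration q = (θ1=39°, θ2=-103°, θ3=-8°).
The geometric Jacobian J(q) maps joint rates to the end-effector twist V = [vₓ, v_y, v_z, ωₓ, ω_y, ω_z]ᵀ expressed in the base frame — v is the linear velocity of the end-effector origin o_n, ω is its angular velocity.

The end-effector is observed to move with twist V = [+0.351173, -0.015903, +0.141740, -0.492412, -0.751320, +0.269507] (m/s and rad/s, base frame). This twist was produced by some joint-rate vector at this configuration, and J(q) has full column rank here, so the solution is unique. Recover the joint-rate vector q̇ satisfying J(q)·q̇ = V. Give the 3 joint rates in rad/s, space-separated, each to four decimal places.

0.0720 0.2740 -0.8780

o_n = [0.6070, 0.4325, -0.9143]
J₁: ẑ×o_n = [-0.4325, 0.6070, 0.0000], ω = ẑ
J2: z=[0.6293, -0.7771, 0.0000] o=[0.2875, 0.2328, 0.0000] → [0.7106, 0.5754, 0.3739, 0.6293, -0.7771, 0.0000]
J3: z=[0.7572, 0.6132, -0.2250] o=[0.2036, 0.1649, -0.4677] → [-0.2137, 0.2475, -0.0448, 0.7572, 0.6132, -0.2250]
q̇ = J⁺·V = [0.0720, 0.2740, -0.8780]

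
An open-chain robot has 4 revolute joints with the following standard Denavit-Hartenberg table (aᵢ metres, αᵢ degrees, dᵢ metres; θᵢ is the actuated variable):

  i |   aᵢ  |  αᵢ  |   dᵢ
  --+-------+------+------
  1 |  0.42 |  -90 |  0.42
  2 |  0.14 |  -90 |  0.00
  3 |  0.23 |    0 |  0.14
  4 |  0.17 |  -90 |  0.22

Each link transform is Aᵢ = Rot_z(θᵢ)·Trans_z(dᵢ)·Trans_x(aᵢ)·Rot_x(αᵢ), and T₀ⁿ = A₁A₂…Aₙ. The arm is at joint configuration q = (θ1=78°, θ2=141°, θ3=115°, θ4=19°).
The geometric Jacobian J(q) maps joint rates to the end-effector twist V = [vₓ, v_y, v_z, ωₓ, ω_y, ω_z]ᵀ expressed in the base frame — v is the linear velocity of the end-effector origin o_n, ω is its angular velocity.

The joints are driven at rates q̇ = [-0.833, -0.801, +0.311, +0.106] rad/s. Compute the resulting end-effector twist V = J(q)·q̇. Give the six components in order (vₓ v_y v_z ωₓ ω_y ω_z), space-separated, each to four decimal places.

o_n = [0.3759, 0.1777, 0.7472]
J₁: ẑ×o_n = [-0.1777, 0.3759, 0.0000], ω = ẑ
J2: z=[-0.9781, 0.2079, 0.0000] o=[0.0873, 0.4108, 0.4200] → [0.0680, 0.3200, 0.1680, -0.9781, 0.2079, 0.0000]
J3: z=[-0.1308, -0.6156, 0.7771] o=[0.0647, 0.3044, 0.3319] → [-0.1571, 0.2962, 0.2081, -0.1308, -0.6156, 0.7771]
J4: z=[-0.1308, -0.6156, 0.7771] o=[0.2660, 0.2488, 0.5019] → [-0.0958, 0.1175, 0.0770, -0.1308, -0.6156, 0.7771]
V = J·q̇ = [0.0345, -0.4649, -0.0617, 0.7289, -0.4232, -0.5089]

0.0345 -0.4649 -0.0617 0.7289 -0.4232 -0.5089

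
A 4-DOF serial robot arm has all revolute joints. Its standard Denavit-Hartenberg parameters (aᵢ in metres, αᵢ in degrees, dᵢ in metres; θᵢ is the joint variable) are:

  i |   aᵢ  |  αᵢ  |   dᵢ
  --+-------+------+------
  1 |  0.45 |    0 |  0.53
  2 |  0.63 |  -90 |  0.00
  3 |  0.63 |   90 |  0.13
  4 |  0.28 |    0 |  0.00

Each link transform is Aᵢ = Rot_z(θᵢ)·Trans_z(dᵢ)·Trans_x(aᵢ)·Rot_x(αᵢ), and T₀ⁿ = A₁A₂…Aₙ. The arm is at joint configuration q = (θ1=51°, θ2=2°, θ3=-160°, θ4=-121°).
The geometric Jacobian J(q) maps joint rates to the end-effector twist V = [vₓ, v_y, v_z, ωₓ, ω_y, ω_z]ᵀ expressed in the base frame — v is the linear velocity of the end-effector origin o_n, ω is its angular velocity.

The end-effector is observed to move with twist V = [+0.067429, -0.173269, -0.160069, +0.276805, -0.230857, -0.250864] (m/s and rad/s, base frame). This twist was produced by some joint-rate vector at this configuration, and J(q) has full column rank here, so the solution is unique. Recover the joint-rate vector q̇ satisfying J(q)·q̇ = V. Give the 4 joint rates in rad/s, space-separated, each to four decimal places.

-0.2570 0.0550 -0.3600 0.0520

o_n = [0.4755, 0.4221, 0.6961]
J₁: ẑ×o_n = [-0.4221, 0.4755, 0.0000], ω = ẑ
J2: z=[0.0000, 0.0000, 1.0000] o=[0.2832, 0.3497, 0.5300] → [-0.0724, 0.1923, 0.0000, 0.0000, 0.0000, 1.0000]
J3: z=[-0.7986, 0.6018, 0.0000] o=[0.6623, 0.8529, 0.5300] → [0.1000, 0.1327, 0.4565, -0.7986, 0.6018, 0.0000]
J4: z=[-0.2058, -0.2731, -0.9397] o=[0.2022, 0.4583, 0.7455] → [-0.0206, -0.2669, 0.0821, -0.2058, -0.2731, -0.9397]
q̇ = J⁺·V = [-0.2570, 0.0550, -0.3600, 0.0520]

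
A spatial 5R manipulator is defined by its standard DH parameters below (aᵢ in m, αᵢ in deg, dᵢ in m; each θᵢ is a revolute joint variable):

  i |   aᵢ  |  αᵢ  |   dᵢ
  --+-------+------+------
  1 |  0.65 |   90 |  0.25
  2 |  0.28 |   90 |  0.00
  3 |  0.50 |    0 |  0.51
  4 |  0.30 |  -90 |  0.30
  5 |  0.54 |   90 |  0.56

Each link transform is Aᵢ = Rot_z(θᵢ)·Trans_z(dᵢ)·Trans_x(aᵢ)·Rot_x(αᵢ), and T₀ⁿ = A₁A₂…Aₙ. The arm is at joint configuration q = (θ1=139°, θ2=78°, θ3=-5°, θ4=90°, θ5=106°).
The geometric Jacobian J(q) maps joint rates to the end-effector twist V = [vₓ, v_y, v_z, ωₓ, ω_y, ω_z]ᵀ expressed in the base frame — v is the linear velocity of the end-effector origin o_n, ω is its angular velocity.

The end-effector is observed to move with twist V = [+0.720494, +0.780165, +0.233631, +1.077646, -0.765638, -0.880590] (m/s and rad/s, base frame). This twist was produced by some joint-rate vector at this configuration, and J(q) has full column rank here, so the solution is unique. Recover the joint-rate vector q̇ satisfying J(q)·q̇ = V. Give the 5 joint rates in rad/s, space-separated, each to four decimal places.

o_n = [-0.6397, 0.7626, 0.4178]
J₁: ẑ×o_n = [-0.7626, -0.6397, 0.0000], ω = ẑ
J2: z=[0.6561, 0.7547, 0.0000] o=[-0.4906, 0.4264, 0.2500] → [0.1267, -0.1101, 0.3331, 0.6561, 0.7547, 0.0000]
J3: z=[-0.7382, 0.6417, -0.2079] o=[-0.5345, 0.4646, 0.5239] → [-0.0061, -0.0564, -0.1524, -0.7382, 0.6417, -0.2079]
J4: z=[-0.7382, 0.6417, -0.2079] o=[-1.0177, 0.8270, 0.9051] → [-0.3261, -0.4383, -0.1950, -0.7382, 0.6417, -0.2079]
J5: z=[0.2135, -0.0701, -0.9744] o=[-1.0472, 1.2486, 0.8683] → [-0.4420, -0.3009, -0.0752, 0.2135, -0.0701, -0.9744]
q̇ = J⁺·V = [-0.7610, 0.0950, -0.3440, -0.9180, 0.3920]

-0.7610 0.0950 -0.3440 -0.9180 0.3920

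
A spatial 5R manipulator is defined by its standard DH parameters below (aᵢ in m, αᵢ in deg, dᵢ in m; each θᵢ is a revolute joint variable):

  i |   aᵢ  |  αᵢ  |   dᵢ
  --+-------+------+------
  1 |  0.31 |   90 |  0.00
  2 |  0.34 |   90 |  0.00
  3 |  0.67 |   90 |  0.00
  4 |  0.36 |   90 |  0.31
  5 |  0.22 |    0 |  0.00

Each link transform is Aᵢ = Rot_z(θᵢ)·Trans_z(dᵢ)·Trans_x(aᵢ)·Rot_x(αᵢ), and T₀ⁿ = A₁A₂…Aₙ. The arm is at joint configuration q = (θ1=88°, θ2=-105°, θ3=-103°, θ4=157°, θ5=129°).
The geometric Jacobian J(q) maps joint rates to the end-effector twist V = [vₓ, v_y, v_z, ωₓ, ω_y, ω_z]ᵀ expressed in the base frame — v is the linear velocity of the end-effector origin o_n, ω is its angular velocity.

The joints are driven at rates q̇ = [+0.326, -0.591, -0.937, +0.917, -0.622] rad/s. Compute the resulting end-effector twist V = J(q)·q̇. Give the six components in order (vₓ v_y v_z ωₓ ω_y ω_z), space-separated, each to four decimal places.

0.6450 0.2472 0.3317 -0.0894 1.6794 0.7455

o_n = [-0.3357, 0.2987, 0.2479]
J₁: ẑ×o_n = [-0.2987, -0.3357, 0.0000], ω = ẑ
J2: z=[0.9994, -0.0349, 0.0000] o=[0.0108, 0.3098, 0.0000] → [-0.0087, -0.2478, -0.0232, 0.9994, -0.0349, 0.0000]
J3: z=[-0.0337, -0.9653, 0.2588] o=[0.0077, 0.2219, -0.3284] → [-0.5763, -0.0695, -0.3341, -0.0337, -0.9653, 0.2588]
J4: z=[0.2336, 0.2442, 0.9412] o=[-0.6433, 0.2836, -0.1828] → [0.0910, 0.1889, -0.0716, 0.2336, 0.2442, 0.9412]
J5: z=[-0.4107, -0.8526, 0.3231] o=[-0.2536, 0.1930, 0.0733] → [-0.1830, 0.0452, -0.1134, -0.4107, -0.8526, 0.3231]
V = J·q̇ = [0.6450, 0.2472, 0.3317, -0.0894, 1.6794, 0.7455]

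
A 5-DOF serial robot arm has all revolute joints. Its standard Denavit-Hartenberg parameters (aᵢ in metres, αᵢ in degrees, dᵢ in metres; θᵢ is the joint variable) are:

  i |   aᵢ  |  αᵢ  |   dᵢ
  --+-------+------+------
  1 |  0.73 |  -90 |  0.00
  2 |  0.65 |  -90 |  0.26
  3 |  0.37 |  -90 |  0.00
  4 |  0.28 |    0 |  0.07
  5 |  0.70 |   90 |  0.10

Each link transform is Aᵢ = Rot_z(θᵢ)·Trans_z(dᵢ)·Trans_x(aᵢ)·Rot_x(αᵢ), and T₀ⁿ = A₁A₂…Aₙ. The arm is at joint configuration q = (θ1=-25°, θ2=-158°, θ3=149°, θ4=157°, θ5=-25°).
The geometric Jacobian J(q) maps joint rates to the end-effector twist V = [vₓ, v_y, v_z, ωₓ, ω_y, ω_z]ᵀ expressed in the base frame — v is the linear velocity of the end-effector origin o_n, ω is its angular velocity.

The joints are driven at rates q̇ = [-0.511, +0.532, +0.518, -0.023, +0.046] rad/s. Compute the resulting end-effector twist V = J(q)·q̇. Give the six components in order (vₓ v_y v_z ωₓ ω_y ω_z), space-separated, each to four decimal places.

o_n = [-0.0323, 0.6651, -0.2587]
J₁: ẑ×o_n = [-0.6651, -0.0323, 0.0000], ω = ẑ
J2: z=[0.4226, 0.9063, 0.0000] o=[0.6616, -0.3085, 0.0000] → [-0.2345, 0.1093, 1.0404, 0.4226, 0.9063, 0.0000]
J3: z=[0.3395, -0.1583, 0.9272] o=[0.2253, 0.1818, 0.2435] → [-0.3686, -0.0683, 0.1233, 0.3395, -0.1583, 0.9272]
J4: z=[0.7950, 0.5750, -0.1929] o=[0.4113, -0.1152, 0.1247] → [-0.0699, 0.3904, 0.8754, 0.7950, 0.5750, -0.1929]
J5: z=[0.7950, 0.5750, -0.1929] o=[0.3002, 0.1493, 0.0925] → [-0.1024, 0.3434, 0.6013, 0.7950, 0.5750, -0.1929]
V = J·q̇ = [0.0211, 0.0461, 0.6249, 0.4190, 0.4134, -0.0352]

0.0211 0.0461 0.6249 0.4190 0.4134 -0.0352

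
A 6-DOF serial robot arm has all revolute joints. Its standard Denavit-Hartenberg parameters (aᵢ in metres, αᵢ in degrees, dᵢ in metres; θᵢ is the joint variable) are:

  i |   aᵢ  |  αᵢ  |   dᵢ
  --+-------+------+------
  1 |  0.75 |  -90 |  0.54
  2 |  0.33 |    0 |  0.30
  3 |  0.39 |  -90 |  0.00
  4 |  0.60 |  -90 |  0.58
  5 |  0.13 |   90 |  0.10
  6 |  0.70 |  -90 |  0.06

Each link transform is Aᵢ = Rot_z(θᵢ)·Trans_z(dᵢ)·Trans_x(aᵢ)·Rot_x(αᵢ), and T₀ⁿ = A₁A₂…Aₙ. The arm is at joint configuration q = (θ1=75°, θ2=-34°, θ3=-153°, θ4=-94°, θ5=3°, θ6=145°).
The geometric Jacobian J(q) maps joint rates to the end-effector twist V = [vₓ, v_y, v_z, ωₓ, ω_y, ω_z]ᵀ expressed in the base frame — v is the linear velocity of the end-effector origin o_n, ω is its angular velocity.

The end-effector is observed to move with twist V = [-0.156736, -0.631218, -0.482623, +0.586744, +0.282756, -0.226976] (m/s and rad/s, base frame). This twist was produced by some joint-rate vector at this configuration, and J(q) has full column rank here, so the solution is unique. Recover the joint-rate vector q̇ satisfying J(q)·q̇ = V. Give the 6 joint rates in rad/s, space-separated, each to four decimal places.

o_n = [-0.4599, 0.1959, 1.2756]
J₁: ẑ×o_n = [-0.1959, -0.4599, 0.0000], ω = ẑ
J2: z=[-0.9659, 0.2588, 0.0000] o=[0.1941, 0.7244, 0.5400] → [0.1904, 0.7105, 0.6798, -0.9659, 0.2588, 0.0000]
J3: z=[-0.9659, 0.2588, 0.0000] o=[-0.0249, 1.0664, 0.7245] → [0.1426, 0.5323, 0.9534, -0.9659, 0.2588, 0.0000]
J4: z=[-0.0315, -0.1177, 0.9925] o=[-0.1250, 0.6924, 0.6770] → [0.4224, -0.3135, -0.0238, -0.0315, -0.1177, 0.9925]
J5: z=[-0.3236, -0.9383, -0.1216] o=[-0.7107, 0.8192, 1.2578] → [-0.0925, -0.0247, 0.4371, -0.3236, -0.9383, -0.1216]
J6: z=[-0.0810, -0.1005, 0.9916] o=[-0.8656, 0.7684, 1.2400] → [0.5641, 0.4052, 0.0872, -0.0810, -0.1005, 0.9916]
q̇ = J⁺·V = [-0.1540, -0.6350, 0.2000, 0.4410, -0.4160, -0.5660]

-0.1540 -0.6350 0.2000 0.4410 -0.4160 -0.5660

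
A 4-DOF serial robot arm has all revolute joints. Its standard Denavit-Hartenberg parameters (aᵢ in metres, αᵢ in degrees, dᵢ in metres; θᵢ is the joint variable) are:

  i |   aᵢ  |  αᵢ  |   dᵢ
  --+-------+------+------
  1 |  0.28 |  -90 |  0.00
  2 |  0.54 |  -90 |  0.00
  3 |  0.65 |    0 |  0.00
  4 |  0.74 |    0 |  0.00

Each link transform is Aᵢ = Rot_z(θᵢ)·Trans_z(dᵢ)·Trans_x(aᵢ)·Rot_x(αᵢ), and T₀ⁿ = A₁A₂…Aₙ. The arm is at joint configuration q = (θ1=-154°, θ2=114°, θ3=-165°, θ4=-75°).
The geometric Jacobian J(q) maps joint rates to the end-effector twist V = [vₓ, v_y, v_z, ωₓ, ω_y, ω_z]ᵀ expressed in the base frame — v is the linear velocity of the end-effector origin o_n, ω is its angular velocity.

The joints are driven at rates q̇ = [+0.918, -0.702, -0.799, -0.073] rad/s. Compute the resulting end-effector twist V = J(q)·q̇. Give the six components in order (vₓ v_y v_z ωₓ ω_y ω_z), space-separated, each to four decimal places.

o_n = [-0.6262, 0.2204, 0.4183]
J₁: ẑ×o_n = [-0.2204, -0.6262, 0.0000], ω = ẑ
J2: z=[0.4384, -0.8988, 0.0000] o=[-0.2517, -0.1227, 0.0000] → [-0.3759, -0.1834, -0.1862, 0.4384, -0.8988, 0.0000]
J3: z=[0.8211, 0.4005, 0.4067] o=[-0.0543, -0.0265, -0.4933] → [0.2647, -0.9811, 0.4318, 0.8211, 0.4005, 0.4067]
J4: z=[0.8211, 0.4005, 0.4067] o=[-0.2100, -0.2896, 0.0803] → [-0.0721, -0.4468, 0.5855, 0.8211, 0.4005, 0.4067]
V = J·q̇ = [-0.1446, 0.3704, -0.2570, -1.0237, 0.2817, 0.5633]

-0.1446 0.3704 -0.2570 -1.0237 0.2817 0.5633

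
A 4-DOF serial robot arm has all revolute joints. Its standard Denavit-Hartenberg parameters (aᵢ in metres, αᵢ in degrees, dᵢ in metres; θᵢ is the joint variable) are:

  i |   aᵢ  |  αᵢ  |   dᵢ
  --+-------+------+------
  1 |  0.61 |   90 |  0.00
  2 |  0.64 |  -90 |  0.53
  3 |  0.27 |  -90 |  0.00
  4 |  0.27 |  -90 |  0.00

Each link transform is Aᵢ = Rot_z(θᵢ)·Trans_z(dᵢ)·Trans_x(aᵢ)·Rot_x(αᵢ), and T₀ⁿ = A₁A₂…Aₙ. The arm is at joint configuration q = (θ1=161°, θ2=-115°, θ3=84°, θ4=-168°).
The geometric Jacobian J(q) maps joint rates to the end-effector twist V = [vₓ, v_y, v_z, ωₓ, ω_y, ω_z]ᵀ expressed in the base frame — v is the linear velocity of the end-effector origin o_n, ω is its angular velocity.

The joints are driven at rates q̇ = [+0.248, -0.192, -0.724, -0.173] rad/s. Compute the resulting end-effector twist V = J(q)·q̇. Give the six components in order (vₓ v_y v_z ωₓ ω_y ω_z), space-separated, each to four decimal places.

-0.0010 -0.0913 0.0586 0.6325 -0.4017 0.3980

o_n = [-0.1982, 0.6226, -0.6043]
J₁: ẑ×o_n = [-0.6226, -0.1982, 0.0000], ω = ẑ
J2: z=[0.3256, 0.9455, 0.0000] o=[-0.5768, 0.1986, 0.0000] → [-0.5714, 0.1967, -0.2199, 0.3256, 0.9455, 0.0000]
J3: z=[-0.8569, 0.2951, -0.4226] o=[-0.1485, 0.6117, -0.5800] → [-0.0025, 0.0002, 0.0053, -0.8569, 0.2951, -0.4226]
J4: z=[-0.4314, 0.0380, 0.9013] o=[-0.2246, 0.3539, -0.6056] → [-0.2421, 0.0243, -0.1169, -0.4314, 0.0380, 0.9013]
V = J·q̇ = [-0.0010, -0.0913, 0.0586, 0.6325, -0.4017, 0.3980]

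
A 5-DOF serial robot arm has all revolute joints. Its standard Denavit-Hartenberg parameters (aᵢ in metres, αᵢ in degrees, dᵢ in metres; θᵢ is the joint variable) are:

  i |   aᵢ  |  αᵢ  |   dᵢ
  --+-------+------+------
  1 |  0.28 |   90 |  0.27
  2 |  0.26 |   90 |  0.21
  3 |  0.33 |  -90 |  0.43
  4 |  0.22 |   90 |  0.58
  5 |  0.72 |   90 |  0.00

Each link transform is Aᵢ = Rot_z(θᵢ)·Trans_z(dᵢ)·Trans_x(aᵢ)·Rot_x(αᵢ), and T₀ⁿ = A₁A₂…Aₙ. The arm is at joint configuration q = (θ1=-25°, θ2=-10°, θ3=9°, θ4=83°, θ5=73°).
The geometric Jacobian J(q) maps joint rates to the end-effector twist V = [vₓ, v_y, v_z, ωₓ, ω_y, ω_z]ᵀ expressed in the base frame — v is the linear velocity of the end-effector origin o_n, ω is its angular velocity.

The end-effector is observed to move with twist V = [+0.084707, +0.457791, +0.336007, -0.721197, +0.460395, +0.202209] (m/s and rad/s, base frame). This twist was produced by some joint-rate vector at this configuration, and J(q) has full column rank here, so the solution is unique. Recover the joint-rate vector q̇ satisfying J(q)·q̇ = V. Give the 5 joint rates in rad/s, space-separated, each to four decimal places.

o_n = [0.0019, -1.6811, 0.1911]
J₁: ẑ×o_n = [1.6811, 0.0019, -0.0000], ω = ẑ
J2: z=[-0.4226, -0.9063, 0.0000] o=[0.2538, -0.1183, 0.2700] → [0.0715, -0.0334, 0.4322, -0.4226, -0.9063, 0.0000]
J3: z=[-0.1574, 0.0734, -0.9848] o=[0.3971, -0.4169, 0.2249] → [-1.2475, 0.3839, 0.2280, -0.1574, 0.0734, -0.9848]
J4: z=[-0.5570, -0.8300, 0.0272] o=[0.5985, -0.5678, -0.2552] → [-0.3402, 0.2324, 0.1250, -0.5570, -0.8300, 0.0272]
J5: z=[0.7902, -0.5398, -0.2902] o=[0.3316, -1.0800, -0.0290] → [-0.2932, -0.0782, -0.6529, 0.7902, -0.5398, -0.2902]
q̇ = J⁺·V = [0.5120, -0.7450, 0.5350, 0.7470, -0.6780]

0.5120 -0.7450 0.5350 0.7470 -0.6780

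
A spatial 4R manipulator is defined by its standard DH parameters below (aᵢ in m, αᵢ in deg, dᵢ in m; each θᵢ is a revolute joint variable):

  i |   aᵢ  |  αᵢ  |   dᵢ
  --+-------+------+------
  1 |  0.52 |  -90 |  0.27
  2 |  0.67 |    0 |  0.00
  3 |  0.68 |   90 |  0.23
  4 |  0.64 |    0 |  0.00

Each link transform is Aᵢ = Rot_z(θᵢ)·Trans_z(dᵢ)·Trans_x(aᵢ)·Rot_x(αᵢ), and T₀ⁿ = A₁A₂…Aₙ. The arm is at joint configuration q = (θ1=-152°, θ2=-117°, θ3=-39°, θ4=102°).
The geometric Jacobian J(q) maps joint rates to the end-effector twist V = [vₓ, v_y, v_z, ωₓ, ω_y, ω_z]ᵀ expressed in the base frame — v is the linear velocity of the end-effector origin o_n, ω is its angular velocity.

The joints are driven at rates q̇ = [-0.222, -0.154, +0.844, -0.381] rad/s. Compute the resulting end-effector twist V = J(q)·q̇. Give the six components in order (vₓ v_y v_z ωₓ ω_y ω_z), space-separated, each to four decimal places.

o_n = [0.6525, -0.6226, 1.0894]
J₁: ẑ×o_n = [0.6226, 0.6525, -0.0000], ω = ẑ
J2: z=[0.4695, -0.8829, 0.0000] o=[-0.4591, -0.2441, 0.2700] → [-0.7235, -0.3847, 0.8038, 0.4695, -0.8829, 0.0000]
J3: z=[0.4695, -0.8829, 0.0000] o=[-0.1906, -0.1013, 0.8670] → [-0.1964, -0.1044, 0.4997, 0.4695, -0.8829, 0.0000]
J4: z=[0.3591, 0.1910, -0.9135] o=[0.4659, -0.0128, 1.1436] → [-0.5674, -0.1510, -0.2546, 0.3591, 0.1910, -0.9135]
V = J·q̇ = [0.0236, -0.1162, 0.3949, 0.1871, -0.6820, 0.1261]

0.0236 -0.1162 0.3949 0.1871 -0.6820 0.1261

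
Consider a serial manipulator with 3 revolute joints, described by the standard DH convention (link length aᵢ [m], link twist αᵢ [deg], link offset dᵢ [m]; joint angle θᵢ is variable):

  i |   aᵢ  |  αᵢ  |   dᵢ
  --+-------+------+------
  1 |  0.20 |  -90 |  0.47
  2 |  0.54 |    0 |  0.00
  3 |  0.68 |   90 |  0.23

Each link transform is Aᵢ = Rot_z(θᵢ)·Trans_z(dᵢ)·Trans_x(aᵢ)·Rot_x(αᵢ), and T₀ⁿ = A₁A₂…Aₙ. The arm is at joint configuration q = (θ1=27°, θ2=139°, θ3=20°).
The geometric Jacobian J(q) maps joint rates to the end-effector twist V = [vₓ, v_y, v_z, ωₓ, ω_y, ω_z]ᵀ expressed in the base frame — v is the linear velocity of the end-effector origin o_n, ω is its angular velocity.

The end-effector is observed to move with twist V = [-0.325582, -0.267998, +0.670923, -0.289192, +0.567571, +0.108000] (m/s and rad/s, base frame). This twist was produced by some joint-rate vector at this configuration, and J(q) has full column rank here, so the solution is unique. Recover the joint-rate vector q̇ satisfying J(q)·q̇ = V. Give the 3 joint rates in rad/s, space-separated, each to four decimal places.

0.1080 0.6540 -0.0170

o_n = [-0.8550, -0.1775, -0.1280]
J₁: ẑ×o_n = [0.1775, -0.8550, 0.0000], ω = ẑ
J2: z=[-0.4540, 0.8910, 0.0000] o=[0.1782, 0.0908, 0.4700] → [-0.5328, -0.2715, 1.0424, -0.4540, 0.8910, 0.0000]
J3: z=[-0.4540, 0.8910, 0.0000] o=[-0.1849, -0.0942, 0.1157] → [-0.2171, -0.1106, 0.6348, -0.4540, 0.8910, 0.0000]
q̇ = J⁺·V = [0.1080, 0.6540, -0.0170]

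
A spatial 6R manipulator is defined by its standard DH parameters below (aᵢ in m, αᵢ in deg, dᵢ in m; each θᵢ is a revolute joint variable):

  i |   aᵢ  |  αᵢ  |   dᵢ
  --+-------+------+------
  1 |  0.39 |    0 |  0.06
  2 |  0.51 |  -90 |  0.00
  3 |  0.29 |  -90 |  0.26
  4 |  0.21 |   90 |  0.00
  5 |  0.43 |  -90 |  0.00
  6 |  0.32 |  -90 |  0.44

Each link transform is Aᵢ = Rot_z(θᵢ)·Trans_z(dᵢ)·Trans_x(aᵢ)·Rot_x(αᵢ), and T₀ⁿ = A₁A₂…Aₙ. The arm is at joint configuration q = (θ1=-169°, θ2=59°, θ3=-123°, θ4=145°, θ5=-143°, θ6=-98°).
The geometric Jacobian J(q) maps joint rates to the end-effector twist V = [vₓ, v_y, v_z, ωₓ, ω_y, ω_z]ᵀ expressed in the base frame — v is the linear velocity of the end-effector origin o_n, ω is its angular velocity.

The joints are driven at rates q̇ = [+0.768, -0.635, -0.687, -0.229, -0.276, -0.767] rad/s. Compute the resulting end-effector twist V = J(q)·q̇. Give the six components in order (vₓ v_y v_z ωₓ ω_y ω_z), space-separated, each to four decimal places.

0.0032 -0.4358 -0.3463 -0.2534 -0.1227 0.5262

o_n = [-0.4171, 0.1102, 0.0232]
J₁: ẑ×o_n = [-0.1102, -0.4171, 0.0000], ω = ẑ
J2: z=[0.0000, 0.0000, 1.0000] o=[-0.3828, -0.0744, 0.0600] → [-0.1846, -0.0343, 0.0000, 0.0000, 0.0000, 1.0000]
J3: z=[0.9397, -0.3420, 0.0000] o=[-0.5573, -0.5537, 0.0600] → [0.0126, 0.0346, 0.6717, 0.9397, -0.3420, 0.0000]
J4: z=[-0.2868, -0.7881, 0.5446] o=[-0.2589, -0.4942, 0.3032] → [-0.1085, -0.1665, -0.2980, -0.2868, -0.7881, 0.5446]
J5: z=[-0.6629, 0.5737, 0.4810] o=[-0.4042, -0.5410, 0.1589] → [-0.3911, -0.0962, -0.4242, -0.6629, 0.5737, 0.4810]
J6: z=[-0.1871, 0.4952, -0.8484] o=[-0.0924, -0.2605, 0.2539] → [0.2002, 0.2323, 0.0914, -0.1871, 0.4952, -0.8484]
V = J·q̇ = [0.0032, -0.4358, -0.3463, -0.2534, -0.1227, 0.5262]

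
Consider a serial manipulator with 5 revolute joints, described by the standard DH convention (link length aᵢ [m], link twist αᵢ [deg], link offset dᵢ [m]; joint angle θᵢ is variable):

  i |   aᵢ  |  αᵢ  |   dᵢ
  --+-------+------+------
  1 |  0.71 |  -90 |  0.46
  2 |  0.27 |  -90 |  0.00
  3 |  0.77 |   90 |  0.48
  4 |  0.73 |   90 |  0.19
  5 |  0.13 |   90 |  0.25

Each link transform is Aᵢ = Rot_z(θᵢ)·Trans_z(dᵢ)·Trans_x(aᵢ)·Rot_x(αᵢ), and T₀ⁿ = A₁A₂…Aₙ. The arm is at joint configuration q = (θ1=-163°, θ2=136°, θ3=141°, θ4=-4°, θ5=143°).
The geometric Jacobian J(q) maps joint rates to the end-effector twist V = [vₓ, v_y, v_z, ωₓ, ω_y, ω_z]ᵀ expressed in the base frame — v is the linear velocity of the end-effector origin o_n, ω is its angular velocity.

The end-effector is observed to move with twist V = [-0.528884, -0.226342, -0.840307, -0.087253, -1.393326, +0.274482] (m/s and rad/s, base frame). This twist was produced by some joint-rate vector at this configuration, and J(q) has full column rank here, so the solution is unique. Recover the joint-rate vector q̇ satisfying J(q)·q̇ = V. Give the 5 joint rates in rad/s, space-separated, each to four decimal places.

0.1230 0.7400 -0.2230 -0.7290 0.0090

o_n = [-1.3036, 0.7258, 1.0331]
J₁: ẑ×o_n = [-0.7258, -1.3036, 0.0000], ω = ẑ
J2: z=[0.2924, -0.9563, 0.0000] o=[-0.6790, -0.2076, 0.4600] → [-0.5481, -0.1676, -0.3244, 0.2924, -0.9563, 0.0000]
J3: z=[0.6643, 0.2031, 0.7193] o=[-0.4932, -0.1508, 0.2724] → [-0.4760, -1.0882, 0.7469, 0.6643, 0.2031, 0.7193]
J4: z=[0.2057, 0.8755, -0.4372] o=[-0.7277, 0.2842, 1.0334] → [0.1928, 0.2518, 0.5950, 0.2057, 0.8755, -0.4372]
J5: z=[-0.6126, -0.2332, -0.7552] o=[-1.2457, 0.7595, 1.3069] → [0.0384, -0.1240, 0.0072, -0.6126, -0.2332, -0.7552]
q̇ = J⁺·V = [0.1230, 0.7400, -0.2230, -0.7290, 0.0090]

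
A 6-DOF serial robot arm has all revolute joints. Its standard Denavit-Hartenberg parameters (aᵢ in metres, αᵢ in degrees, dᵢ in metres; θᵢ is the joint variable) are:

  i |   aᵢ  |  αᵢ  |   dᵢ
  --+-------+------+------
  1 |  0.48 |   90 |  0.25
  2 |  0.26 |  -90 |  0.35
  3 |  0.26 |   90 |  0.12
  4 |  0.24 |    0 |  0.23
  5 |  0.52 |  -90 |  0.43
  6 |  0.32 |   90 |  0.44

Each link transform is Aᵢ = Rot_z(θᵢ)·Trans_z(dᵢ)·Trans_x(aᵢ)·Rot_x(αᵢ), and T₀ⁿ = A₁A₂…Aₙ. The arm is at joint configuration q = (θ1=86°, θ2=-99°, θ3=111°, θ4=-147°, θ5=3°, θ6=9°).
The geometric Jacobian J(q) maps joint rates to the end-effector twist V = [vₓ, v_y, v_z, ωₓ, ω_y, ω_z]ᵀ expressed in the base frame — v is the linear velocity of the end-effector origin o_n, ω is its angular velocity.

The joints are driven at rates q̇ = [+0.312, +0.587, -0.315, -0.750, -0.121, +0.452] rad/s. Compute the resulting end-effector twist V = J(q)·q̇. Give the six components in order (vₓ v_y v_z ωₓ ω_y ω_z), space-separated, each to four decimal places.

1.2716 1.0385 -0.7896 0.6125 -0.5743 1.3157

o_n = [0.4294, -0.5487, -0.5621]
J₁: ẑ×o_n = [0.5487, 0.4294, -0.0000], ω = ẑ
J2: z=[0.9976, -0.0698, 0.0000] o=[0.0335, 0.4788, 0.2500] → [0.0566, 0.8101, -0.9974, 0.9976, -0.0698, 0.0000]
J3: z=[0.0689, 0.9853, -0.1564] o=[0.3798, 0.4138, -0.0068] → [-0.6977, 0.0305, -0.1152, 0.0689, 0.9853, -0.1564]
J4: z=[-0.3677, -0.1207, -0.9221] o=[0.1469, 0.5635, 0.0665] → [-0.9497, -0.4915, 0.4430, -0.3677, -0.1207, -0.9221]
J5: z=[-0.3677, -0.1207, -0.9221] o=[0.2400, 0.3826, -0.1964] → [-0.8146, -0.3090, 0.3653, -0.3677, -0.1207, -0.9221]
J6: z=[-0.6008, -0.7260, 0.3346] o=[0.4510, -0.0213, -0.6940] → [0.0807, 0.0720, 0.3012, -0.6008, -0.7260, 0.3346]
V = J·q̇ = [1.2716, 1.0385, -0.7896, 0.6125, -0.5743, 1.3157]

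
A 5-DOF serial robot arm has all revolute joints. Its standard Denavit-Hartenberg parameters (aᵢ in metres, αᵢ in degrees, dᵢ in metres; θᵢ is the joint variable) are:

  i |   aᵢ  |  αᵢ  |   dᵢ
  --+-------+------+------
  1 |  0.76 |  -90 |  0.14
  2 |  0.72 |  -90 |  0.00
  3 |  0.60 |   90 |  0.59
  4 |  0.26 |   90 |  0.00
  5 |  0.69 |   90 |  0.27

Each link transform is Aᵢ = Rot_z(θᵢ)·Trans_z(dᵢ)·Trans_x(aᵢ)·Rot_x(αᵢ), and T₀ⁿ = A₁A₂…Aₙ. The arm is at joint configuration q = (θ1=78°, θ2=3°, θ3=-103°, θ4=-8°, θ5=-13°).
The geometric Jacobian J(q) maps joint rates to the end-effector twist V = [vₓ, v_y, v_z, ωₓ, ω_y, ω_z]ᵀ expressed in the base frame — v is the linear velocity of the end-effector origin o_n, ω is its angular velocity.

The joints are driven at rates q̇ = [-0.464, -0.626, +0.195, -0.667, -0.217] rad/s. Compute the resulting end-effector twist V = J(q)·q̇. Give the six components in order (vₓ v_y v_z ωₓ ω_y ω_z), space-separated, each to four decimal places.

o_n = [-1.1827, 1.5663, -0.0807]
J₁: ẑ×o_n = [-1.5663, -1.1827, 0.0000], ω = ẑ
J2: z=[-0.9781, 0.2079, 0.0000] o=[0.1580, 0.7434, 0.1400] → [-0.0459, -0.2159, -0.5262, -0.9781, 0.2079, 0.0000]
J3: z=[-0.0109, -0.0512, -0.9986] o=[0.3075, 1.4467, 0.1023] → [0.1288, 1.4862, -0.0776, -0.0109, -0.0512, -0.9986]
J4: z=[0.0177, -0.9985, 0.0510] o=[-0.2988, 1.4062, -0.4798] → [-0.4067, -0.0522, -0.8798, 0.0177, -0.9985, 0.0510]
J5: z=[0.1499, 0.0531, 0.9873] o=[-0.5558, 1.4036, -0.4406] → [-0.1415, -0.6729, 0.0577, 0.1499, 0.0531, 0.9873]
V = J·q̇ = [1.0826, 1.1545, 0.8886, 0.5658, 0.5144, -0.9070]

1.0826 1.1545 0.8886 0.5658 0.5144 -0.9070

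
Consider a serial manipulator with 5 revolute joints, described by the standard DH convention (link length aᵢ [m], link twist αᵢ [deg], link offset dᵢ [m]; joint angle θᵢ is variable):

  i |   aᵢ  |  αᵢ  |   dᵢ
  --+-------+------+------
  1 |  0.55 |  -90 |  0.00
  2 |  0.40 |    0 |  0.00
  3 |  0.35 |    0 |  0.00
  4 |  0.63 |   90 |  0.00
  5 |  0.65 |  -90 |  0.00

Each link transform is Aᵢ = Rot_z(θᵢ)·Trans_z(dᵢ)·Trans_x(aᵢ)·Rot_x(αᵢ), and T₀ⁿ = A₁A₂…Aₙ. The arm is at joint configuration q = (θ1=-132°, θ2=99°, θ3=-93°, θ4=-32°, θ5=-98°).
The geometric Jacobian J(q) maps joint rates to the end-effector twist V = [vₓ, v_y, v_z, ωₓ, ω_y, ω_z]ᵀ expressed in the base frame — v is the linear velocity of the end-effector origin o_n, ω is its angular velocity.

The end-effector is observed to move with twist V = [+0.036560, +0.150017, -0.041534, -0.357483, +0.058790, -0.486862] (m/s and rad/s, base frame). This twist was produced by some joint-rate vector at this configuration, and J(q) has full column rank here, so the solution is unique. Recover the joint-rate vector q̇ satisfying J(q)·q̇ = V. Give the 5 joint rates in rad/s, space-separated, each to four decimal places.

-0.0860 -0.6380 0.7060 -0.3730 -0.4460

o_n = [-1.3619, -0.5506, -0.1951]
J₁: ẑ×o_n = [0.5506, -1.3619, 0.0000], ω = ẑ
J2: z=[0.7431, -0.6691, 0.0000] o=[-0.3680, -0.4087, 0.0000] → [0.1306, 0.1450, -0.7704, 0.7431, -0.6691, 0.0000]
J3: z=[0.7431, -0.6691, 0.0000] o=[-0.3262, -0.3622, -0.3951] → [-0.1338, -0.1486, -0.8330, 0.7431, -0.6691, 0.0000]
J4: z=[0.7431, -0.6691, 0.0000] o=[-0.5591, -0.6209, -0.4317] → [-0.1583, -0.1758, -0.4849, 0.7431, -0.6691, 0.0000]
J5: z=[0.2933, 0.3258, 0.8988] o=[-0.9380, -1.0417, -0.1555] → [-0.4543, -0.3694, 0.2822, 0.2933, 0.3258, 0.8988]
q̇ = J⁺·V = [-0.0860, -0.6380, 0.7060, -0.3730, -0.4460]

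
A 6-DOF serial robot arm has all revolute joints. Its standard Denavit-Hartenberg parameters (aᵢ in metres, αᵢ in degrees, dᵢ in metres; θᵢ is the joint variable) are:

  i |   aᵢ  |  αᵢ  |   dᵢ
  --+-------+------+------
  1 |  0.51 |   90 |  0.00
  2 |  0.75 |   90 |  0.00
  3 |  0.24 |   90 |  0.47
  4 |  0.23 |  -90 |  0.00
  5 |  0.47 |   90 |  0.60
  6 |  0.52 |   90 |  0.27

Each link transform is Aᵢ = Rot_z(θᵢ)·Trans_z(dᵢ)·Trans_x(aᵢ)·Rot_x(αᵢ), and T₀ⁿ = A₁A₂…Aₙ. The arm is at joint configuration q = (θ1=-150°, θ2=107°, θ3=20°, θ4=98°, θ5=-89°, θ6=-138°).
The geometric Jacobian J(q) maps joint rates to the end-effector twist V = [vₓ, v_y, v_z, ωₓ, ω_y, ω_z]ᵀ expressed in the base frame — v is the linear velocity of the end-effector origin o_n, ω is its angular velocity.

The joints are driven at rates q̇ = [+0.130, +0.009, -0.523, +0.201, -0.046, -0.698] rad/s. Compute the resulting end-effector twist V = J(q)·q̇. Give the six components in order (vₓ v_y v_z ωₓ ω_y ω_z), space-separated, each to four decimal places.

o_n = [-0.5316, -0.4043, 0.8583]
J₁: ẑ×o_n = [0.4043, -0.5316, 0.0000], ω = ẑ
J2: z=[-0.5000, 0.8660, 0.0000] o=[-0.4417, -0.2550, 0.0000] → [0.7433, 0.4291, 0.1525, -0.5000, 0.8660, 0.0000]
J3: z=[-0.8282, -0.4782, 0.2924] o=[-0.2518, -0.1454, 0.7172] → [0.0083, 0.0350, 0.0807, -0.8282, -0.4782, 0.2924]
J4: z=[0.5564, -0.7638, 0.3271] o=[-0.6250, -0.2660, 1.0703] → [0.2072, 0.1485, -0.0056, 0.5564, -0.7638, 0.3271]
J5: z=[0.0490, -0.3628, -0.9306] o=[-0.8157, -0.3888, 1.1081] → [0.0762, -0.2522, 0.1023, 0.0490, -0.3628, -0.9306]
J6: z=[0.8390, 0.5204, -0.1587] o=[-0.5316, -0.9698, 0.7048] → [0.1696, -0.1288, 0.4744, 0.8390, 0.5204, -0.1587]
V = J·q̇ = [-0.0253, 0.0478, -0.3778, -0.0474, -0.2422, 0.1964]

-0.0253 0.0478 -0.3778 -0.0474 -0.2422 0.1964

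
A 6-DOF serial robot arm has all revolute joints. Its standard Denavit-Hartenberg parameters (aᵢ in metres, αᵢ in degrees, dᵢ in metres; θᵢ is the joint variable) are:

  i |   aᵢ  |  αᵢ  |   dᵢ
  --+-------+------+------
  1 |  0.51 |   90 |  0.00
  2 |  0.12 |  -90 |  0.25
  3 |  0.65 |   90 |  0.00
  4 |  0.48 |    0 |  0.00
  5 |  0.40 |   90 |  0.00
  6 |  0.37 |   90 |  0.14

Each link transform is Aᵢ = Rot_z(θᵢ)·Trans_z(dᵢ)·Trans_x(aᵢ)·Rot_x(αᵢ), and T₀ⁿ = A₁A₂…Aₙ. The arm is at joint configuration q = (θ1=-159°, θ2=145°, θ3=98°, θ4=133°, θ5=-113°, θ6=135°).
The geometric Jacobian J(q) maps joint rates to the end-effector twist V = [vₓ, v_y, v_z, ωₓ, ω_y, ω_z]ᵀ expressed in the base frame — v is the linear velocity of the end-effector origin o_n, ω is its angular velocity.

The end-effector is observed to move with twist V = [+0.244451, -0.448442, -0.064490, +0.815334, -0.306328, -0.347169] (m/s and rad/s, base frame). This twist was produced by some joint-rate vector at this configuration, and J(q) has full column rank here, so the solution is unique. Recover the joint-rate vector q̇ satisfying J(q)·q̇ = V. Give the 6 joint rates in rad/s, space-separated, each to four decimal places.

o_n = [0.0045, -0.3004, -0.0411]
J₁: ẑ×o_n = [0.3004, 0.0045, -0.0000], ω = ẑ
J2: z=[-0.3584, 0.9336, 0.0000] o=[-0.4761, -0.1828, 0.0000] → [-0.0384, -0.0147, -0.4065, -0.3584, 0.9336, 0.0000]
J3: z=[0.5355, 0.2056, -0.8192] o=[-0.4739, 0.0859, 0.0688] → [-0.3390, -0.3330, -0.3052, 0.5355, 0.2056, -0.8192]
J4: z=[0.8072, 0.1608, 0.5680] o=[-0.3125, -0.5416, 0.0169] → [-0.1463, 0.2269, 0.1437, 0.8072, 0.1608, 0.5680]
J5: z=[0.8072, 0.1608, 0.5680] o=[-0.2058, -0.1534, -0.2445] → [0.1162, -0.0447, -0.1525, 0.8072, 0.1608, 0.5680]
J6: z=[-0.4182, -0.5233, 0.7424] o=[-0.0392, -0.4882, -0.3866] → [-0.3202, 0.1769, -0.0557, -0.4182, -0.5233, 0.7424]
q̇ = J⁺·V = [0.5250, -0.7220, 0.6840, -0.5780, 0.5910, -0.4300]

0.5250 -0.7220 0.6840 -0.5780 0.5910 -0.4300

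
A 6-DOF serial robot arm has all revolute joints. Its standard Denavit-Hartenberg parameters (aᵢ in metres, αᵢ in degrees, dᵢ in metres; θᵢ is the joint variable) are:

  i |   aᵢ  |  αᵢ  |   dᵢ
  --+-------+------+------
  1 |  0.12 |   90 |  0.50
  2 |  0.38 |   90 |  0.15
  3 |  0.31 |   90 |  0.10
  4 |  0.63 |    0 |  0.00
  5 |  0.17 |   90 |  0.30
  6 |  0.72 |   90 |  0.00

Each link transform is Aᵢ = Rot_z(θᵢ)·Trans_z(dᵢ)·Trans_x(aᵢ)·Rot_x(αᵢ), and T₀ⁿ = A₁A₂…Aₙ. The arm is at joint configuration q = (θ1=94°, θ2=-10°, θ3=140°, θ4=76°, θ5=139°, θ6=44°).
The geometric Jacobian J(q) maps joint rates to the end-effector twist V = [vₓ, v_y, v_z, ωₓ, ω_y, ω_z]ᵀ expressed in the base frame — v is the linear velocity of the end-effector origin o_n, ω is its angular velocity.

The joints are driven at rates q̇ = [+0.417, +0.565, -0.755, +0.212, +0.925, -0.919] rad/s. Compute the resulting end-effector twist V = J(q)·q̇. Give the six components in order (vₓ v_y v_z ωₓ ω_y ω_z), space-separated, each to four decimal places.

-1.3317 0.7725 1.3421 1.7298 0.7063 1.8451

o_n = [0.6250, 1.0682, 0.0194]
J₁: ẑ×o_n = [-1.0682, 0.6250, 0.0000], ω = ẑ
J2: z=[0.9976, 0.0698, 0.0000] o=[-0.0084, 0.1197, 0.5000] → [-0.0335, 0.4795, 0.9020, 0.9976, 0.0698, 0.0000]
J3: z=[0.0121, -0.1732, -0.9848] o=[0.1152, 0.5035, 0.4340] → [0.6280, -0.4970, 0.0952, 0.0121, -0.1732, -0.9848]
J4: z=[0.7200, 0.6849, -0.1116] o=[0.3315, 0.2668, 0.3768] → [-0.1553, 0.2246, 0.3760, 0.7200, 0.6849, -0.1116]
J5: z=[0.7200, 0.6849, -0.1116] o=[0.4446, 0.0530, -0.2050] → [0.2670, -0.1816, 0.6074, 0.7200, 0.6849, -0.1116]
J6: z=[-0.3881, 0.2640, -0.8830] o=[0.5628, 0.3739, -0.1609] → [0.6607, 0.0151, -0.2858, -0.3881, 0.2640, -0.8830]
V = J·q̇ = [-1.3317, 0.7725, 1.3421, 1.7298, 0.7063, 1.8451]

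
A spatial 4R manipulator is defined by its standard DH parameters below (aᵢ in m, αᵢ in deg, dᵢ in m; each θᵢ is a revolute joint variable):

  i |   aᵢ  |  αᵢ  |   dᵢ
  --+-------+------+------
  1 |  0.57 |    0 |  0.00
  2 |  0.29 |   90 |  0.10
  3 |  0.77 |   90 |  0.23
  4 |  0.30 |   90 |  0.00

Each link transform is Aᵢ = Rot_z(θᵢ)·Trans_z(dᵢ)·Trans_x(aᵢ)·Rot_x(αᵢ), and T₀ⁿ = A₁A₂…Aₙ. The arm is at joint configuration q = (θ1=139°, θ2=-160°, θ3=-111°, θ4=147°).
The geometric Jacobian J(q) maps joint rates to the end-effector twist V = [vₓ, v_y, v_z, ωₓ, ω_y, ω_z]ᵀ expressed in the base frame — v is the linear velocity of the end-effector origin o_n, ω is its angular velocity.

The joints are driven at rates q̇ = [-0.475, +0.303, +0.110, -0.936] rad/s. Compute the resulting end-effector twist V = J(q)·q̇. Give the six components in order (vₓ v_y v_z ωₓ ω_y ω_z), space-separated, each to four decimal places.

o_n = [-0.4739, -0.0307, -0.3840]
J₁: ẑ×o_n = [0.0307, -0.4739, 0.0000], ω = ẑ
J2: z=[0.0000, 0.0000, 1.0000] o=[-0.4302, 0.3740, 0.0000] → [0.4046, -0.0437, 0.0000, 0.0000, 0.0000, 1.0000]
J3: z=[-0.3584, -0.9336, 0.0000] o=[-0.1594, 0.2700, 0.1000] → [0.4518, -0.1734, -0.1858, -0.3584, -0.9336, 0.0000]
J4: z=[-0.8716, 0.3346, 0.3584] o=[-0.4995, 0.1542, -0.6189] → [0.1448, 0.2139, 0.1525, -0.8716, 0.3346, 0.3584]
V = J·q̇ = [0.0222, -0.0074, -0.1632, 0.7764, -0.4158, -0.5074]

0.0222 -0.0074 -0.1632 0.7764 -0.4158 -0.5074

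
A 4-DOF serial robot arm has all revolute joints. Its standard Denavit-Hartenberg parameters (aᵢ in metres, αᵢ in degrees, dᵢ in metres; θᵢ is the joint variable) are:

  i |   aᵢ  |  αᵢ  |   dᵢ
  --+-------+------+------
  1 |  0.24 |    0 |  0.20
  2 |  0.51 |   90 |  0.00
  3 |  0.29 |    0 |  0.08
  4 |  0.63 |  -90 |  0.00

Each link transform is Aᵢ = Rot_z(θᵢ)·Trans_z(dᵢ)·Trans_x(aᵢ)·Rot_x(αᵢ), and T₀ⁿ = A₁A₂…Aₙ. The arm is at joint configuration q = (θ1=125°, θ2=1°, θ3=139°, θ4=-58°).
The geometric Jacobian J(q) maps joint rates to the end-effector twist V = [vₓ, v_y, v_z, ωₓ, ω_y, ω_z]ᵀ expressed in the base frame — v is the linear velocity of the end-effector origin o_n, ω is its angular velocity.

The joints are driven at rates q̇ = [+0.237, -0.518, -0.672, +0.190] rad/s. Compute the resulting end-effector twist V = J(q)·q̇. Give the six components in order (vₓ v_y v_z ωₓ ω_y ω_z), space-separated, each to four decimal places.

o_n = [-0.3020, 0.5589, 1.0125]
J₁: ẑ×o_n = [-0.5589, -0.3020, 0.0000], ω = ẑ
J2: z=[0.0000, 0.0000, 1.0000] o=[-0.1377, 0.1966, 0.2000] → [-0.3623, -0.1643, 0.0000, 0.0000, 0.0000, 1.0000]
J3: z=[0.8090, 0.5878, 0.0000] o=[-0.4374, 0.6092, 0.2000] → [0.4776, -0.6573, -0.1203, 0.8090, 0.5878, 0.0000]
J4: z=[0.8090, 0.5878, 0.0000] o=[-0.2441, 0.4792, 0.3903] → [0.3657, -0.5034, 0.0986, 0.8090, 0.5878, 0.0000]
V = J·q̇ = [-0.1962, 0.3596, 0.0996, -0.3899, -0.2833, -0.2810]

-0.1962 0.3596 0.0996 -0.3899 -0.2833 -0.2810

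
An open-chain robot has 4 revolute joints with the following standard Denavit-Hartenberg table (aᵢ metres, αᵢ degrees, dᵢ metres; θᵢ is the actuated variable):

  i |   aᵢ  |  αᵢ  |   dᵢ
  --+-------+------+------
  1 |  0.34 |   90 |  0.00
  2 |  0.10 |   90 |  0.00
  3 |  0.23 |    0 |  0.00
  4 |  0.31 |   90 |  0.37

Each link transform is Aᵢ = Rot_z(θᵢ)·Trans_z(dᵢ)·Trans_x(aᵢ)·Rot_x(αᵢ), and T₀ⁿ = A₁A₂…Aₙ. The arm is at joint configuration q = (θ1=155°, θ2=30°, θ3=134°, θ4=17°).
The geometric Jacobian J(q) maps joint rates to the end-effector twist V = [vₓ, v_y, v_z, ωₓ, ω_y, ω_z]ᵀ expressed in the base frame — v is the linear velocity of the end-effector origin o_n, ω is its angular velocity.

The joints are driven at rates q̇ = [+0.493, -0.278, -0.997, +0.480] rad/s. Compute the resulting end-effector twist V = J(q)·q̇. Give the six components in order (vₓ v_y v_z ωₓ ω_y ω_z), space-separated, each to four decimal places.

-0.1322 0.2624 0.1496 0.1168 -0.3612 0.9407

o_n = [-0.0827, 0.3869, -0.4859]
J₁: ẑ×o_n = [-0.3869, -0.0827, 0.0000], ω = ẑ
J2: z=[0.4226, 0.9063, 0.0000] o=[-0.3081, 0.1437, 0.0000] → [-0.4404, 0.2053, -0.1016, 0.4226, 0.9063, 0.0000]
J3: z=[-0.4532, 0.2113, -0.8660] o=[-0.3866, 0.1803, 0.0500] → [0.0657, -0.5061, -0.1579, -0.4532, 0.2113, -0.8660]
J4: z=[-0.4532, 0.2113, -0.8660] o=[-0.1913, 0.2718, -0.0299] → [0.0034, -0.3007, -0.0751, -0.4532, 0.2113, -0.8660]
V = J·q̇ = [-0.1322, 0.2624, 0.1496, 0.1168, -0.3612, 0.9407]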